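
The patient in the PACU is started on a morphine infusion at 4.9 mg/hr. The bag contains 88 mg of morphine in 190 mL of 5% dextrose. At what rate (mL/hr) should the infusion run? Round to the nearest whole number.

11 mL/hr

Concentration = 88 mg ÷ 190 mL = 0.4631579 mg/mL
Rate = 4.9 mg/hr ÷ 0.4631579 mg/mL = 10.57955 mL/hr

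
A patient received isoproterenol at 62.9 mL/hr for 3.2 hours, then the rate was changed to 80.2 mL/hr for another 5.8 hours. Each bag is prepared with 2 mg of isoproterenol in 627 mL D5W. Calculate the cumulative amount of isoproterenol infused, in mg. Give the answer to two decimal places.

Concentration = 2 mg ÷ 627 mL = 0.003189793 mg/mL
Stage 1: 62.9 mL/hr × 3.2 hr = 201.28 mL → 201.28 mL × 0.003189793 mg/mL = 0.6420415 mg
Stage 2: 80.2 mL/hr × 5.8 hr = 465.16 mL → 465.16 mL × 0.003189793 mg/mL = 1.483764 mg
Total = 0.6420415 + 1.483764 = 2.125805 mg

2.13 mg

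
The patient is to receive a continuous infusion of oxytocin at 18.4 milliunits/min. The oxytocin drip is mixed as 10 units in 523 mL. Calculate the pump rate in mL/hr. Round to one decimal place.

57.7 mL/hr

18.4 milliunits/min × 60 min/hr = 1104 milliunits/hr
Concentration = 10 units ÷ 523 mL = 0.01912046 units/mL = 19.12046 milliunits/mL
Rate = 1104 milliunits/hr ÷ 19.12046 milliunits/mL = 57.7392 mL/hr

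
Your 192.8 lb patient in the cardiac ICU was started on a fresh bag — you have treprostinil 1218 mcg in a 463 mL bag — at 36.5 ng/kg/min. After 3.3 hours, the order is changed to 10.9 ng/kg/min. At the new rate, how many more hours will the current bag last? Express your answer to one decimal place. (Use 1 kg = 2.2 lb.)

10.2 hours

Initial rate:
Weight = 192.8 lb ÷ 2.2 lb/kg = 87.63636 kg
Dose = 36.5 ng/kg/min × 87.63636 kg = 3198.727 ng/min
3198.727 ng/min × 60 min/hr = 191923.6 ng/hr
Concentration = 1218 mcg ÷ 463 mL = 2.63067 mcg/mL = 2630.67 ng/mL
Rate = 191923.6 ng/hr ÷ 2630.67 ng/mL = 72.95619 mL/hr
Volume infused so far = 72.95619 mL/hr × 3.3 hr = 240.7554 mL
Volume remaining = 463 − 240.7554 = 222.2446 mL
New rate:
Dose = 10.9 ng/kg/min × 87.63636 kg = 955.2364 ng/min
955.2364 ng/min × 60 min/hr = 57314.18 ng/hr
Rate = 57314.18 ng/hr ÷ 2630.67 ng/mL = 21.78692 mL/hr
Time remaining = 222.2446 mL ÷ 21.78692 mL/hr = 10.20083 hr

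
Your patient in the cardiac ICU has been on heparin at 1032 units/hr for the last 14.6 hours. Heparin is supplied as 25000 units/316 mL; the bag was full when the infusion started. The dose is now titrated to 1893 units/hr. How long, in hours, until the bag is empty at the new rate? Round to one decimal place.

5.2 hours

Initial rate:
Concentration = 25000 units ÷ 316 mL = 79.11392 units/mL
Rate = 1032 units/hr ÷ 79.11392 units/mL = 13.04448 mL/hr
Volume infused so far = 13.04448 mL/hr × 14.6 hr = 190.4494 mL
Volume remaining = 316 − 190.4494 = 125.5506 mL
New rate:
Rate = 1893 units/hr ÷ 79.11392 units/mL = 23.92752 mL/hr
Time remaining = 125.5506 mL ÷ 23.92752 mL/hr = 5.247121 hr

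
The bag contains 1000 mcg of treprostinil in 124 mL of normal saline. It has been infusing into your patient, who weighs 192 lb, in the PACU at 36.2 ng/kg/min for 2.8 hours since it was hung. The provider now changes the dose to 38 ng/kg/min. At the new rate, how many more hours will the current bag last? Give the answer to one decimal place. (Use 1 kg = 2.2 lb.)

2.4 hours

Initial rate:
Weight = 192 lb ÷ 2.2 lb/kg = 87.27273 kg
Dose = 36.2 ng/kg/min × 87.27273 kg = 3159.273 ng/min
3159.273 ng/min × 60 min/hr = 189556.4 ng/hr
Concentration = 1000 mcg ÷ 124 mL = 8.064516 mcg/mL = 8064.516 ng/mL
Rate = 189556.4 ng/hr ÷ 8064.516 ng/mL = 23.50499 mL/hr
Volume infused so far = 23.50499 mL/hr × 2.8 hr = 65.81397 mL
Volume remaining = 124 − 65.81397 = 58.18603 mL
New rate:
Dose = 38 ng/kg/min × 87.27273 kg = 3316.364 ng/min
3316.364 ng/min × 60 min/hr = 198981.8 ng/hr
Rate = 198981.8 ng/hr ÷ 8064.516 ng/mL = 24.67375 mL/hr
Time remaining = 58.18603 mL ÷ 24.67375 mL/hr = 2.358216 hr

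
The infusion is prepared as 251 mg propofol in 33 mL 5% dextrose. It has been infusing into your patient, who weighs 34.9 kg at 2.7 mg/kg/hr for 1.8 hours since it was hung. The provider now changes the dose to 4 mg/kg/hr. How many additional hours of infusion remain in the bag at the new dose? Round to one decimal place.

0.6 hours

Initial rate:
Dose = 2.7 mg/kg/hr × 34.9 kg = 94.23 mg/hr
Concentration = 251 mg ÷ 33 mL = 7.606061 mg/mL
Rate = 94.23 mg/hr ÷ 7.606061 mg/mL = 12.3888 mL/hr
Volume infused so far = 12.3888 mL/hr × 1.8 hr = 22.29985 mL
Volume remaining = 33 − 22.29985 = 10.70015 mL
New rate:
Dose = 4 mg/kg/hr × 34.9 kg = 139.6 mg/hr
Rate = 139.6 mg/hr ÷ 7.606061 mg/mL = 18.35378 mL/hr
Time remaining = 10.70015 mL ÷ 18.35378 mL/hr = 0.5829943 hr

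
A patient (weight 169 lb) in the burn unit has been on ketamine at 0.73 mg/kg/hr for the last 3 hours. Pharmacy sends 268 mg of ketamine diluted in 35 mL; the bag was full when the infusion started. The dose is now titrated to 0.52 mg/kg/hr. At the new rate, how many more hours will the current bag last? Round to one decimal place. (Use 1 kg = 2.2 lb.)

2.5 hours

Initial rate:
Weight = 169 lb ÷ 2.2 lb/kg = 76.81818 kg
Dose = 0.73 mg/kg/hr × 76.81818 kg = 56.07727 mg/hr
Concentration = 268 mg ÷ 35 mL = 7.657143 mg/mL
Rate = 56.07727 mg/hr ÷ 7.657143 mg/mL = 7.323524 mL/hr
Volume infused so far = 7.323524 mL/hr × 3 hr = 21.97057 mL
Volume remaining = 35 − 21.97057 = 13.02943 mL
New rate:
Dose = 0.52 mg/kg/hr × 76.81818 kg = 39.94545 mg/hr
Rate = 39.94545 mg/hr ÷ 7.657143 mg/mL = 5.216757 mL/hr
Time remaining = 13.02943 mL ÷ 5.216757 mL/hr = 2.49761 hr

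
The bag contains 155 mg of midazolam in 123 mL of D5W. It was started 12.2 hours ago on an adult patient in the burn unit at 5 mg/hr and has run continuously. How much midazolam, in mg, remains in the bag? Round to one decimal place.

94.0 mg

Concentration = 155 mg ÷ 123 mL = 1.260163 mg/mL
Rate = 5 mg/hr ÷ 1.260163 mg/mL = 3.967742 mL/hr
Volume infused = 3.967742 mL/hr × 12.2 hr = 48.40645 mL
Volume remaining = 123 − 48.40645 = 74.59355 mL
Drug remaining = 74.59355 mL × 1.260163 mg/mL = 94 mg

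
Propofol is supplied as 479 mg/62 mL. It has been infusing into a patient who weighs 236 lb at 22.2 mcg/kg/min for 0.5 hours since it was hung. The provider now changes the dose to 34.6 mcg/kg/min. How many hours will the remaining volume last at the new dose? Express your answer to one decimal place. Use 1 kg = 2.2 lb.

1.8 hours

Initial rate:
Weight = 236 lb ÷ 2.2 lb/kg = 107.2727 kg
Dose = 22.2 mcg/kg/min × 107.2727 kg = 2381.455 mcg/min
2381.455 mcg/min × 60 min/hr = 142887.3 mcg/hr
Concentration = 479 mg ÷ 62 mL = 7.725806 mg/mL = 7725.806 mcg/mL
Rate = 142887.3 mcg/hr ÷ 7725.806 mcg/mL = 18.4948 mL/hr
Volume infused so far = 18.4948 mL/hr × 0.5 hr = 9.247402 mL
Volume remaining = 62 − 9.247402 = 52.7526 mL
New rate:
Dose = 34.6 mcg/kg/min × 107.2727 kg = 3711.636 mcg/min
3711.636 mcg/min × 60 min/hr = 222698.2 mcg/hr
Rate = 222698.2 mcg/hr ÷ 7725.806 mcg/mL = 28.82523 mL/hr
Time remaining = 52.7526 mL ÷ 28.82523 mL/hr = 1.830084 hr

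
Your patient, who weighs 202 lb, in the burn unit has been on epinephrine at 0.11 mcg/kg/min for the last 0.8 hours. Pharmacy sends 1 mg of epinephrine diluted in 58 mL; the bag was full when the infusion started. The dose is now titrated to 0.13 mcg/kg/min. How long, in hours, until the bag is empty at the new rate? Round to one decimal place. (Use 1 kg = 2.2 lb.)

Initial rate:
Weight = 202 lb ÷ 2.2 lb/kg = 91.81818 kg
Dose = 0.11 mcg/kg/min × 91.81818 kg = 10.1 mcg/min
10.1 mcg/min × 60 min/hr = 606 mcg/hr
Concentration = 1 mg ÷ 58 mL = 0.01724138 mg/mL = 17.24138 mcg/mL
Rate = 606 mcg/hr ÷ 17.24138 mcg/mL = 35.148 mL/hr
Volume infused so far = 35.148 mL/hr × 0.8 hr = 28.1184 mL
Volume remaining = 58 − 28.1184 = 29.8816 mL
New rate:
Dose = 0.13 mcg/kg/min × 91.81818 kg = 11.93636 mcg/min
11.93636 mcg/min × 60 min/hr = 716.1818 mcg/hr
Rate = 716.1818 mcg/hr ÷ 17.24138 mcg/mL = 41.53855 mL/hr
Time remaining = 29.8816 mL ÷ 41.53855 mL/hr = 0.7193704 hr

0.7 hours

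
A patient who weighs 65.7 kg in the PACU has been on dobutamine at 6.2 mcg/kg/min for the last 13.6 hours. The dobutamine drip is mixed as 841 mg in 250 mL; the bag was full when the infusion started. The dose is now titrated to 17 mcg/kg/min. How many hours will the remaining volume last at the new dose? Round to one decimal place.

7.6 hours

Initial rate:
Dose = 6.2 mcg/kg/min × 65.7 kg = 407.34 mcg/min
407.34 mcg/min × 60 min/hr = 24440.4 mcg/hr
Concentration = 841 mg ÷ 250 mL = 3.364 mg/mL = 3364 mcg/mL
Rate = 24440.4 mcg/hr ÷ 3364 mcg/mL = 7.265279 mL/hr
Volume infused so far = 7.265279 mL/hr × 13.6 hr = 98.8078 mL
Volume remaining = 250 − 98.8078 = 151.1922 mL
New rate:
Dose = 17 mcg/kg/min × 65.7 kg = 1116.9 mcg/min
1116.9 mcg/min × 60 min/hr = 67014 mcg/hr
Rate = 67014 mcg/hr ÷ 3364 mcg/mL = 19.92093 mL/hr
Time remaining = 151.1922 mL ÷ 19.92093 mL/hr = 7.589616 hr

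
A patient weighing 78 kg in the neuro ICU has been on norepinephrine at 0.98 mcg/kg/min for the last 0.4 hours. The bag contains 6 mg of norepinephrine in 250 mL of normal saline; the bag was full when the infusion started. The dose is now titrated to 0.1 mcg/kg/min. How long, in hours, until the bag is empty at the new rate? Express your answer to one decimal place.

Initial rate:
Dose = 0.98 mcg/kg/min × 78 kg = 76.44 mcg/min
76.44 mcg/min × 60 min/hr = 4586.4 mcg/hr
Concentration = 6 mg ÷ 250 mL = 0.024 mg/mL = 24 mcg/mL
Rate = 4586.4 mcg/hr ÷ 24 mcg/mL = 191.1 mL/hr
Volume infused so far = 191.1 mL/hr × 0.4 hr = 76.44 mL
Volume remaining = 250 − 76.44 = 173.56 mL
New rate:
Dose = 0.1 mcg/kg/min × 78 kg = 7.8 mcg/min
7.8 mcg/min × 60 min/hr = 468 mcg/hr
Rate = 468 mcg/hr ÷ 24 mcg/mL = 19.5 mL/hr
Time remaining = 173.56 mL ÷ 19.5 mL/hr = 8.900513 hr

8.9 hours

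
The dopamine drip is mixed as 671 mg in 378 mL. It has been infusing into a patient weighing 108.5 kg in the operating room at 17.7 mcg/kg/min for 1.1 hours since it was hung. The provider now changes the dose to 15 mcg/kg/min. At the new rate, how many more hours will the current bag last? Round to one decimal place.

5.6 hours

Initial rate:
Dose = 17.7 mcg/kg/min × 108.5 kg = 1920.45 mcg/min
1920.45 mcg/min × 60 min/hr = 115227 mcg/hr
Concentration = 671 mg ÷ 378 mL = 1.775132 mg/mL = 1775.132 mcg/mL
Rate = 115227 mcg/hr ÷ 1775.132 mcg/mL = 64.91178 mL/hr
Volume infused so far = 64.91178 mL/hr × 1.1 hr = 71.40296 mL
Volume remaining = 378 − 71.40296 = 306.597 mL
New rate:
Dose = 15 mcg/kg/min × 108.5 kg = 1627.5 mcg/min
1627.5 mcg/min × 60 min/hr = 97650 mcg/hr
Rate = 97650 mcg/hr ÷ 1775.132 mcg/mL = 55.00999 mL/hr
Time remaining = 306.597 mL ÷ 55.00999 mL/hr = 5.57348 hr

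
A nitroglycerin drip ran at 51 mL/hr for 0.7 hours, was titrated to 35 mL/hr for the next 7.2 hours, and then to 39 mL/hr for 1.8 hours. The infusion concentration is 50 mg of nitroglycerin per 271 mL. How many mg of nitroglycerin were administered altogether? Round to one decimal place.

Concentration = 50 mg ÷ 271 mL = 0.1845018 mg/mL
Stage 1: 51 mL/hr × 0.7 hr = 35.7 mL → 35.7 mL × 0.1845018 mg/mL = 6.586716 mg
Stage 2: 35 mL/hr × 7.2 hr = 252 mL → 252 mL × 0.1845018 mg/mL = 46.49446 mg
Stage 3: 39 mL/hr × 1.8 hr = 70.2 mL → 70.2 mL × 0.1845018 mg/mL = 12.95203 mg
Total = 6.586716 + 46.49446 + 12.95203 = 66.03321 mg

66.0 mg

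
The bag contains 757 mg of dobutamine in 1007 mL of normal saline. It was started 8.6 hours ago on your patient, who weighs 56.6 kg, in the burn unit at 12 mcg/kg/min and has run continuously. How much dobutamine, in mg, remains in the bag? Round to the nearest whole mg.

407 mg

Dose = 12 mcg/kg/min × 56.6 kg = 679.2 mcg/min
679.2 mcg/min × 60 min/hr = 40752 mcg/hr
Concentration = 757 mg ÷ 1007 mL = 0.7517378 mg/mL = 751.7378 mcg/mL
Rate = 40752 mcg/hr ÷ 751.7378 mcg/mL = 54.21039 mL/hr
Volume infused = 54.21039 mL/hr × 8.6 hr = 466.2093 mL
Volume remaining = 1007 − 466.2093 = 540.7907 mL
Drug remaining = 540.7907 mL × 751.7378 mcg/mL = 406532.8 mcg = 406.5328 mg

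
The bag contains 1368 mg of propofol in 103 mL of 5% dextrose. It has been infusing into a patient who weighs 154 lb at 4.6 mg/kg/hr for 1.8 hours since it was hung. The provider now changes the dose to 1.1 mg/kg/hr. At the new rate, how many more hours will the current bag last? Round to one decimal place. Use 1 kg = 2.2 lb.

Initial rate:
Weight = 154 lb ÷ 2.2 lb/kg = 70 kg
Dose = 4.6 mg/kg/hr × 70 kg = 322 mg/hr
Concentration = 1368 mg ÷ 103 mL = 13.28155 mg/mL
Rate = 322 mg/hr ÷ 13.28155 mg/mL = 24.24415 mL/hr
Volume infused so far = 24.24415 mL/hr × 1.8 hr = 43.63947 mL
Volume remaining = 103 − 43.63947 = 59.36053 mL
New rate:
Dose = 1.1 mg/kg/hr × 70 kg = 77 mg/hr
Rate = 77 mg/hr ÷ 13.28155 mg/mL = 5.797515 mL/hr
Time remaining = 59.36053 mL ÷ 5.797515 mL/hr = 10.23896 hr

10.2 hours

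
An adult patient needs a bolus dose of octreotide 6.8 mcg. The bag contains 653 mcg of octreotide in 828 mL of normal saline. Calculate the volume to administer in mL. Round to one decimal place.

Concentration = 653 mcg ÷ 828 mL = 0.7886473 mcg/mL
Volume = 6.8 mcg ÷ 0.7886473 mcg/mL = 8.622358 mL

8.6 mL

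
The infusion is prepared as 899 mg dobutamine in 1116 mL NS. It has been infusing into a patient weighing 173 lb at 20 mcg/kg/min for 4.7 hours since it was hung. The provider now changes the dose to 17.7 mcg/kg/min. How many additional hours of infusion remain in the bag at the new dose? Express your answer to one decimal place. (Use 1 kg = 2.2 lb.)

5.5 hours

Initial rate:
Weight = 173 lb ÷ 2.2 lb/kg = 78.63636 kg
Dose = 20 mcg/kg/min × 78.63636 kg = 1572.727 mcg/min
1572.727 mcg/min × 60 min/hr = 94363.64 mcg/hr
Concentration = 899 mg ÷ 1116 mL = 0.8055556 mg/mL = 805.5556 mcg/mL
Rate = 94363.64 mcg/hr ÷ 805.5556 mcg/mL = 117.1411 mL/hr
Volume infused so far = 117.1411 mL/hr × 4.7 hr = 550.563 mL
Volume remaining = 1116 − 550.563 = 565.437 mL
New rate:
Dose = 17.7 mcg/kg/min × 78.63636 kg = 1391.864 mcg/min
1391.864 mcg/min × 60 min/hr = 83511.82 mcg/hr
Rate = 83511.82 mcg/hr ÷ 805.5556 mcg/mL = 103.6698 mL/hr
Time remaining = 565.437 mL ÷ 103.6698 mL/hr = 5.454209 hr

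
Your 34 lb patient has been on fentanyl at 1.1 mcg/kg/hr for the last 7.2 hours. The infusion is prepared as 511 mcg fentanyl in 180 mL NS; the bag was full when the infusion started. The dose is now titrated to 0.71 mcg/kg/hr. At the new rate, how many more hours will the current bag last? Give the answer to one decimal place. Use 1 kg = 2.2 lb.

Initial rate:
Weight = 34 lb ÷ 2.2 lb/kg = 15.45455 kg
Dose = 1.1 mcg/kg/hr × 15.45455 kg = 17 mcg/hr
Concentration = 511 mcg ÷ 180 mL = 2.838889 mcg/mL
Rate = 17 mcg/hr ÷ 2.838889 mcg/mL = 5.988258 mL/hr
Volume infused so far = 5.988258 mL/hr × 7.2 hr = 43.11546 mL
Volume remaining = 180 − 43.11546 = 136.8845 mL
New rate:
Dose = 0.71 mcg/kg/hr × 15.45455 kg = 10.97273 mcg/hr
Rate = 10.97273 mcg/hr ÷ 2.838889 mcg/mL = 3.865149 mL/hr
Time remaining = 136.8845 mL ÷ 3.865149 mL/hr = 35.41508 hr

35.4 hours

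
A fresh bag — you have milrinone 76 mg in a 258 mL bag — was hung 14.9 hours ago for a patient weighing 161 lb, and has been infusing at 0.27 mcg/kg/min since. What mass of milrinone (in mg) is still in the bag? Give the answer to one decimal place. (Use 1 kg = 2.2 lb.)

58.3 mg

Weight = 161 lb ÷ 2.2 lb/kg = 73.18182 kg
Dose = 0.27 mcg/kg/min × 73.18182 kg = 19.75909 mcg/min
19.75909 mcg/min × 60 min/hr = 1185.545 mcg/hr
Concentration = 76 mg ÷ 258 mL = 0.2945736 mg/mL = 294.5736 mcg/mL
Rate = 1185.545 mcg/hr ÷ 294.5736 mcg/mL = 4.024615 mL/hr
Volume infused = 4.024615 mL/hr × 14.9 hr = 59.96676 mL
Volume remaining = 258 − 59.96676 = 198.0332 mL
Drug remaining = 198.0332 mL × 294.5736 mcg/mL = 58335.37 mcg = 58.33537 mg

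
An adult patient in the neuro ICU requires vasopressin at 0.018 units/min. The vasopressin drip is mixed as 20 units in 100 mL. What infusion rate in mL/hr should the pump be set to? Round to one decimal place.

5.4 mL/hr

0.018 units/min × 60 min/hr = 1.08 units/hr
Concentration = 20 units ÷ 100 mL = 0.2 units/mL
Rate = 1.08 units/hr ÷ 0.2 units/mL = 5.4 mL/hr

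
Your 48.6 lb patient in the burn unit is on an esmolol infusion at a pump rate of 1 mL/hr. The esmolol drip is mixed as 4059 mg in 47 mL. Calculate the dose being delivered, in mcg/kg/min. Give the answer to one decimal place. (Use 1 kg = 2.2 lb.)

Weight = 48.6 lb ÷ 2.2 lb/kg = 22.09091 kg
Concentration = 4059 mg ÷ 47 mL = 86.3617 mg/mL = 86361.7 mcg/mL
Drug rate = 1 mL/hr × 86361.7 mcg/mL = 86361.7 mcg/hr
86361.7 mcg/hr ÷ 60 min/hr = 1439.362 mcg/min
1439.362 mcg/min ÷ 22.09091 kg = 65.15629 mcg/kg/min

65.2 mcg/kg/min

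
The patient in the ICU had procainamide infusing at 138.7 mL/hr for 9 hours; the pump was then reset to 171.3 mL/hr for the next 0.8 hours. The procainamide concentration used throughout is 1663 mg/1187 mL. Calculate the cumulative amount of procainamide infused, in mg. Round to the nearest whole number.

Concentration = 1663 mg ÷ 1187 mL = 1.401011 mg/mL
Stage 1: 138.7 mL/hr × 9 hr = 1248.3 mL → 1248.3 mL × 1.401011 mg/mL = 1748.882 mg
Stage 2: 171.3 mL/hr × 0.8 hr = 137.04 mL → 137.04 mL × 1.401011 mg/mL = 191.9945 mg
Total = 1748.882 + 191.9945 = 1940.877 mg

1941 mg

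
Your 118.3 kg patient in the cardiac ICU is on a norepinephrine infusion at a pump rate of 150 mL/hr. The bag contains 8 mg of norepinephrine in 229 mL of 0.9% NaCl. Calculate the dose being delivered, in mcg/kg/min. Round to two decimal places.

0.74 mcg/kg/min

Concentration = 8 mg ÷ 229 mL = 0.0349345 mg/mL = 34.9345 mcg/mL
Drug rate = 150 mL/hr × 34.9345 mcg/mL = 5240.175 mcg/hr
5240.175 mcg/hr ÷ 60 min/hr = 87.33624 mcg/min
87.33624 mcg/min ÷ 118.3 kg = 0.7382607 mcg/kg/min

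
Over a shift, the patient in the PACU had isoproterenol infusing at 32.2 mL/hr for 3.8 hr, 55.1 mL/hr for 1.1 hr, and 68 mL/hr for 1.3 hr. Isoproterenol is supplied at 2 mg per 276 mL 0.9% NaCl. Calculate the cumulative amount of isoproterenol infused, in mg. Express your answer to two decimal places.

Concentration = 2 mg ÷ 276 mL = 0.007246377 mg/mL
Stage 1: 32.2 mL/hr × 3.8 hr = 122.36 mL → 122.36 mL × 0.007246377 mg/mL = 0.8866667 mg
Stage 2: 55.1 mL/hr × 1.1 hr = 60.61 mL → 60.61 mL × 0.007246377 mg/mL = 0.4392029 mg
Stage 3: 68 mL/hr × 1.3 hr = 88.4 mL → 88.4 mL × 0.007246377 mg/mL = 0.6405797 mg
Total = 0.8866667 + 0.4392029 + 0.6405797 = 1.966449 mg

1.97 mg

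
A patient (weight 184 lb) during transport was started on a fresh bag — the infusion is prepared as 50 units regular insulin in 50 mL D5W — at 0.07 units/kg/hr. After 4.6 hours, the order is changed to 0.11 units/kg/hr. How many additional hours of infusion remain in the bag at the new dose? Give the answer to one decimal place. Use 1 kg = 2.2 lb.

Initial rate:
Weight = 184 lb ÷ 2.2 lb/kg = 83.63636 kg
Dose = 0.07 units/kg/hr × 83.63636 kg = 5.854545 units/hr
Concentration = 50 units ÷ 50 mL = 1 units/mL
Rate = 5.854545 units/hr ÷ 1 units/mL = 5.854545 mL/hr
Volume infused so far = 5.854545 mL/hr × 4.6 hr = 26.93091 mL
Volume remaining = 50 − 26.93091 = 23.06909 mL
New rate:
Dose = 0.11 units/kg/hr × 83.63636 kg = 9.2 units/hr
Rate = 9.2 units/hr ÷ 1 units/mL = 9.2 mL/hr
Time remaining = 23.06909 mL ÷ 9.2 mL/hr = 2.50751 hr

2.5 hours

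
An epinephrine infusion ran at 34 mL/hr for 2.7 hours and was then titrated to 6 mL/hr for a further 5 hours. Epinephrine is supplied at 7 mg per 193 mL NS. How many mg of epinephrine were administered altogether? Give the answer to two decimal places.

Concentration = 7 mg ÷ 193 mL = 0.03626943 mg/mL
Stage 1: 34 mL/hr × 2.7 hr = 91.8 mL → 91.8 mL × 0.03626943 mg/mL = 3.329534 mg
Stage 2: 6 mL/hr × 5 hr = 30 mL → 30 mL × 0.03626943 mg/mL = 1.088083 mg
Total = 3.329534 + 1.088083 = 4.417617 mg

4.42 mg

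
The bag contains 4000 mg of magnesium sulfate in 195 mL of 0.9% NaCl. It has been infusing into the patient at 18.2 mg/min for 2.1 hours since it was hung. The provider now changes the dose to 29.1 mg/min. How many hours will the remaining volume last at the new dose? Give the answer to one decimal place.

Initial rate:
18.2 mg/min × 60 min/hr = 1092 mg/hr
Concentration = 4000 mg ÷ 195 mL = 20.51282 mg/mL
Rate = 1092 mg/hr ÷ 20.51282 mg/mL = 53.235 mL/hr
Volume infused so far = 53.235 mL/hr × 2.1 hr = 111.7935 mL
Volume remaining = 195 − 111.7935 = 83.2065 mL
New rate:
29.1 mg/min × 60 min/hr = 1746 mg/hr
Rate = 1746 mg/hr ÷ 20.51282 mg/mL = 85.1175 mL/hr
Time remaining = 83.2065 mL ÷ 85.1175 mL/hr = 0.9775487 hr

1.0 hours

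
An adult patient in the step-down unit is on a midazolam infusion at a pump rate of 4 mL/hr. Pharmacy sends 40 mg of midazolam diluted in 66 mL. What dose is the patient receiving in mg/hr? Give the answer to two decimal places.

Concentration = 40 mg ÷ 66 mL = 0.6060606 mg/mL
Drug rate = 4 mL/hr × 0.6060606 mg/mL = 2.424242 mg/hr

2.42 mg/hr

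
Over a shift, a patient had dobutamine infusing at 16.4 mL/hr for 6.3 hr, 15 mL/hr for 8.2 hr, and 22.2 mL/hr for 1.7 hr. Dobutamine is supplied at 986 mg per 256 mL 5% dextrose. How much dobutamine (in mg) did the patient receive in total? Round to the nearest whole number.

1017 mg

Concentration = 986 mg ÷ 256 mL = 3.851562 mg/mL
Stage 1: 16.4 mL/hr × 6.3 hr = 103.32 mL → 103.32 mL × 3.851562 mg/mL = 397.9434 mg
Stage 2: 15 mL/hr × 8.2 hr = 123 mL → 123 mL × 3.851562 mg/mL = 473.7422 mg
Stage 3: 22.2 mL/hr × 1.7 hr = 37.74 mL → 37.74 mL × 3.851562 mg/mL = 145.358 mg
Total = 397.9434 + 473.7422 + 145.358 = 1017.044 mg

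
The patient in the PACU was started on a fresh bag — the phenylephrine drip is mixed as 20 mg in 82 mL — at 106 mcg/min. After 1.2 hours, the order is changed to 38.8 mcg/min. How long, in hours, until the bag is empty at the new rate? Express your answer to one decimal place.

Initial rate:
106 mcg/min × 60 min/hr = 6360 mcg/hr
Concentration = 20 mg ÷ 82 mL = 0.2439024 mg/mL = 243.9024 mcg/mL
Rate = 6360 mcg/hr ÷ 243.9024 mcg/mL = 26.076 mL/hr
Volume infused so far = 26.076 mL/hr × 1.2 hr = 31.2912 mL
Volume remaining = 82 − 31.2912 = 50.7088 mL
New rate:
38.8 mcg/min × 60 min/hr = 2328 mcg/hr
Rate = 2328 mcg/hr ÷ 243.9024 mcg/mL = 9.5448 mL/hr
Time remaining = 50.7088 mL ÷ 9.5448 mL/hr = 5.312715 hr

5.3 hours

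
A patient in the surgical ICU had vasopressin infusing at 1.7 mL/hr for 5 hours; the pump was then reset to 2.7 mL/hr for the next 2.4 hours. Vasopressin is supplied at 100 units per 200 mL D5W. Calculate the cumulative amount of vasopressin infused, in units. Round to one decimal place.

Concentration = 100 units ÷ 200 mL = 0.5 units/mL
Stage 1: 1.7 mL/hr × 5 hr = 8.5 mL → 8.5 mL × 0.5 units/mL = 4.25 units
Stage 2: 2.7 mL/hr × 2.4 hr = 6.48 mL → 6.48 mL × 0.5 units/mL = 3.24 units
Total = 4.25 + 3.24 = 7.49 units

7.5 units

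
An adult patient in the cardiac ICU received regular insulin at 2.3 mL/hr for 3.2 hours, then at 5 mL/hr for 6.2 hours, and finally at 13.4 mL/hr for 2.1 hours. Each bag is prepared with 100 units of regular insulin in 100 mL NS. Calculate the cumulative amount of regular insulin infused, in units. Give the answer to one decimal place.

Concentration = 100 units ÷ 100 mL = 1 units/mL
Stage 1: 2.3 mL/hr × 3.2 hr = 7.36 mL → 7.36 mL × 1 units/mL = 7.36 units
Stage 2: 5 mL/hr × 6.2 hr = 31 mL → 31 mL × 1 units/mL = 31 units
Stage 3: 13.4 mL/hr × 2.1 hr = 28.14 mL → 28.14 mL × 1 units/mL = 28.14 units
Total = 7.36 + 31 + 28.14 = 66.5 units

66.5 units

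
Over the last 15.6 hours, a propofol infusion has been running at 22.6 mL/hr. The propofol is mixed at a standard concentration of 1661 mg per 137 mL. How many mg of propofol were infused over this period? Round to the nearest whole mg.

4274 mg

Concentration = 1661 mg ÷ 137 mL = 12.12409 mg/mL = 12124.09 mcg/mL
Drug rate = 22.6 mL/hr × 12124.09 mcg/mL = 274004.4 mcg/hr
Total = 274004.4 mcg/hr × 15.6 hr = 4274468 mcg = 4274.468 mg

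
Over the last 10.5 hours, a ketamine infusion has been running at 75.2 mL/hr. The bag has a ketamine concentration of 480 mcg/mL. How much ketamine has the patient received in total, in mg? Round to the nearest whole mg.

379 mg

Concentration = 480 mcg/mL = 0.48 mg/mL
Drug rate = 75.2 mL/hr × 0.48 mg/mL = 36.096 mg/hr
Total = 36.096 mg/hr × 10.5 hr = 379.008 mg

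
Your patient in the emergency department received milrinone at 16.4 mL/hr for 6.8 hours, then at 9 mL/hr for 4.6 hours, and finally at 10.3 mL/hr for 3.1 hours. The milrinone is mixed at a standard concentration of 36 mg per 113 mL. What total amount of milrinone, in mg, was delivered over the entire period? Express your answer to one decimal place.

Concentration = 36 mg ÷ 113 mL = 0.3185841 mg/mL
Stage 1: 16.4 mL/hr × 6.8 hr = 111.52 mL → 111.52 mL × 0.3185841 mg/mL = 35.5285 mg
Stage 2: 9 mL/hr × 4.6 hr = 41.4 mL → 41.4 mL × 0.3185841 mg/mL = 13.18938 mg
Stage 3: 10.3 mL/hr × 3.1 hr = 31.93 mL → 31.93 mL × 0.3185841 mg/mL = 10.17239 mg
Total = 35.5285 + 13.18938 + 10.17239 = 58.89027 mg

58.9 mg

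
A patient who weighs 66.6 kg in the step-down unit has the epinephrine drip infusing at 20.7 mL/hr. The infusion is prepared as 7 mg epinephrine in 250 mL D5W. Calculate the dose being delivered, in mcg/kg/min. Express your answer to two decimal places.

Concentration = 7 mg ÷ 250 mL = 0.028 mg/mL = 28 mcg/mL
Drug rate = 20.7 mL/hr × 28 mcg/mL = 579.6 mcg/hr
579.6 mcg/hr ÷ 60 min/hr = 9.66 mcg/min
9.66 mcg/min ÷ 66.6 kg = 0.145045 mcg/kg/min

0.15 mcg/kg/min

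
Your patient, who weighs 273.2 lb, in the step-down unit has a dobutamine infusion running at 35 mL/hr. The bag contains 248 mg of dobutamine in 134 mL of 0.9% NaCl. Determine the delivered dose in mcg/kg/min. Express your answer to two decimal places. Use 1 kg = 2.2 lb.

8.69 mcg/kg/min

Weight = 273.2 lb ÷ 2.2 lb/kg = 124.1818 kg
Concentration = 248 mg ÷ 134 mL = 1.850746 mg/mL = 1850.746 mcg/mL
Drug rate = 35 mL/hr × 1850.746 mcg/mL = 64776.12 mcg/hr
64776.12 mcg/hr ÷ 60 min/hr = 1079.602 mcg/min
1079.602 mcg/min ÷ 124.1818 kg = 8.69372 mcg/kg/min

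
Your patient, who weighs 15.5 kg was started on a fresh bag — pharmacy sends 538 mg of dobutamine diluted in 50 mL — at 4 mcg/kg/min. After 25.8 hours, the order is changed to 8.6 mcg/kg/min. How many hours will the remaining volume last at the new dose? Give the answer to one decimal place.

Initial rate:
Dose = 4 mcg/kg/min × 15.5 kg = 62 mcg/min
62 mcg/min × 60 min/hr = 3720 mcg/hr
Concentration = 538 mg ÷ 50 mL = 10.76 mg/mL = 10760 mcg/mL
Rate = 3720 mcg/hr ÷ 10760 mcg/mL = 0.3457249 mL/hr
Volume infused so far = 0.3457249 mL/hr × 25.8 hr = 8.919703 mL
Volume remaining = 50 − 8.919703 = 41.0803 mL
New rate:
Dose = 8.6 mcg/kg/min × 15.5 kg = 133.3 mcg/min
133.3 mcg/min × 60 min/hr = 7998 mcg/hr
Rate = 7998 mcg/hr ÷ 10760 mcg/mL = 0.7433086 mL/hr
Time remaining = 41.0803 mL ÷ 0.7433086 mL/hr = 55.26682 hr

55.3 hours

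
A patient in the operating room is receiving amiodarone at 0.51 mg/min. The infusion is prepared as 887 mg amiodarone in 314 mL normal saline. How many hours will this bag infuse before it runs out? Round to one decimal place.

0.51 mg/min × 60 min/hr = 30.6 mg/hr
Concentration = 887 mg ÷ 314 mL = 2.824841 mg/mL
Rate = 30.6 mg/hr ÷ 2.824841 mg/mL = 10.83247 mL/hr
Duration = 314 mL ÷ 10.83247 mL/hr = 28.98693 hr

29.0 hours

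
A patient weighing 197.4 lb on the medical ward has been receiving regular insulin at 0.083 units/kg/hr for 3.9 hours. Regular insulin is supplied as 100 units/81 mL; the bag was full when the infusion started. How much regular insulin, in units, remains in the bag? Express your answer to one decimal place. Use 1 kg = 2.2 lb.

71.0 units

Weight = 197.4 lb ÷ 2.2 lb/kg = 89.72727 kg
Dose = 0.083 units/kg/hr × 89.72727 kg = 7.447364 units/hr
Concentration = 100 units ÷ 81 mL = 1.234568 units/mL
Rate = 7.447364 units/hr ÷ 1.234568 units/mL = 6.032365 mL/hr
Volume infused = 6.032365 mL/hr × 3.9 hr = 23.52622 mL
Volume remaining = 81 − 23.52622 = 57.47378 mL
Drug remaining = 57.47378 mL × 1.234568 units/mL = 70.95528 units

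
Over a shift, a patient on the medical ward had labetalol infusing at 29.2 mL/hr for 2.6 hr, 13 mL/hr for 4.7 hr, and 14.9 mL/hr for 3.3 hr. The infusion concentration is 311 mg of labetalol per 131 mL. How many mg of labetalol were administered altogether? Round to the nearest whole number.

442 mg

Concentration = 311 mg ÷ 131 mL = 2.374046 mg/mL
Stage 1: 29.2 mL/hr × 2.6 hr = 75.92 mL → 75.92 mL × 2.374046 mg/mL = 180.2376 mg
Stage 2: 13 mL/hr × 4.7 hr = 61.1 mL → 61.1 mL × 2.374046 mg/mL = 145.0542 mg
Stage 3: 14.9 mL/hr × 3.3 hr = 49.17 mL → 49.17 mL × 2.374046 mg/mL = 116.7318 mg
Total = 180.2376 + 145.0542 + 116.7318 = 442.0236 mg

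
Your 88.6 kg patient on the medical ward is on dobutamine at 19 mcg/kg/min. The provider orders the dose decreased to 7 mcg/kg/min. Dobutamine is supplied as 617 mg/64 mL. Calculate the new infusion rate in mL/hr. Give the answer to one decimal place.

Dose = 7 mcg/kg/min × 88.6 kg = 620.2 mcg/min
620.2 mcg/min × 60 min/hr = 37212 mcg/hr
Concentration = 617 mg ÷ 64 mL = 9.640625 mg/mL = 9640.625 mcg/mL
Rate = 37212 mcg/hr ÷ 9640.625 mcg/mL = 3.859916 mL/hr

3.9 mL/hr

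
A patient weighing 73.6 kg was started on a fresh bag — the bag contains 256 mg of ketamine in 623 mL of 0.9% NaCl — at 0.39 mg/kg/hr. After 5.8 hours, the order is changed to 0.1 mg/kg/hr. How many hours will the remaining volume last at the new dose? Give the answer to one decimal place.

12.2 hours

Initial rate:
Dose = 0.39 mg/kg/hr × 73.6 kg = 28.704 mg/hr
Concentration = 256 mg ÷ 623 mL = 0.4109149 mg/mL
Rate = 28.704 mg/hr ÷ 0.4109149 mg/mL = 69.85387 mL/hr
Volume infused so far = 69.85387 mL/hr × 5.8 hr = 405.1525 mL
Volume remaining = 623 − 405.1525 = 217.8475 mL
New rate:
Dose = 0.1 mg/kg/hr × 73.6 kg = 7.36 mg/hr
Rate = 7.36 mg/hr ÷ 0.4109149 mg/mL = 17.91125 mL/hr
Time remaining = 217.8475 mL ÷ 17.91125 mL/hr = 12.16261 hr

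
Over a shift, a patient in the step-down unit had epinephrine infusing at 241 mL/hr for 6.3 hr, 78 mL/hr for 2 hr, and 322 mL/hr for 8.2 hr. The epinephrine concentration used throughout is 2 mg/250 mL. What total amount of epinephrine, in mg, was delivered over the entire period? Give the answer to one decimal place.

Concentration = 2 mg ÷ 250 mL = 0.008 mg/mL
Stage 1: 241 mL/hr × 6.3 hr = 1518.3 mL → 1518.3 mL × 0.008 mg/mL = 12.1464 mg
Stage 2: 78 mL/hr × 2 hr = 156 mL → 156 mL × 0.008 mg/mL = 1.248 mg
Stage 3: 322 mL/hr × 8.2 hr = 2640.4 mL → 2640.4 mL × 0.008 mg/mL = 21.1232 mg
Total = 12.1464 + 1.248 + 21.1232 = 34.5176 mg

34.5 mg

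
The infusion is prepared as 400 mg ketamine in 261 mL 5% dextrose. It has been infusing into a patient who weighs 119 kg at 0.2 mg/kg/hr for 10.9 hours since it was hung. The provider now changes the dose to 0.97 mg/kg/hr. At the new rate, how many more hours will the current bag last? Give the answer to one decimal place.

Initial rate:
Dose = 0.2 mg/kg/hr × 119 kg = 23.8 mg/hr
Concentration = 400 mg ÷ 261 mL = 1.532567 mg/mL
Rate = 23.8 mg/hr ÷ 1.532567 mg/mL = 15.5295 mL/hr
Volume infused so far = 15.5295 mL/hr × 10.9 hr = 169.2716 mL
Volume remaining = 261 − 169.2716 = 91.72845 mL
New rate:
Dose = 0.97 mg/kg/hr × 119 kg = 115.43 mg/hr
Rate = 115.43 mg/hr ÷ 1.532567 mg/mL = 75.31807 mL/hr
Time remaining = 91.72845 mL ÷ 75.31807 mL/hr = 1.217881 hr

1.2 hours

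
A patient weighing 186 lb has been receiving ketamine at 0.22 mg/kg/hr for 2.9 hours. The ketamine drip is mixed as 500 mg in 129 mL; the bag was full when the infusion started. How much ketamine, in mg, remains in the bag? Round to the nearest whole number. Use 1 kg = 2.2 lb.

Weight = 186 lb ÷ 2.2 lb/kg = 84.54545 kg
Dose = 0.22 mg/kg/hr × 84.54545 kg = 18.6 mg/hr
Concentration = 500 mg ÷ 129 mL = 3.875969 mg/mL
Rate = 18.6 mg/hr ÷ 3.875969 mg/mL = 4.7988 mL/hr
Volume infused = 4.7988 mL/hr × 2.9 hr = 13.91652 mL
Volume remaining = 129 − 13.91652 = 115.0835 mL
Drug remaining = 115.0835 mL × 3.875969 mg/mL = 446.06 mg

446 mg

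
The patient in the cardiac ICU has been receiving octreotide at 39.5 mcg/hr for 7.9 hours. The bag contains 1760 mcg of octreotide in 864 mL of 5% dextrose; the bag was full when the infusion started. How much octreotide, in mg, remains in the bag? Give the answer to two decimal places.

Concentration = 1760 mcg ÷ 864 mL = 2.037037 mcg/mL
Rate = 39.5 mcg/hr ÷ 2.037037 mcg/mL = 19.39091 mL/hr
Volume infused = 19.39091 mL/hr × 7.9 hr = 153.1882 mL
Volume remaining = 864 − 153.1882 = 710.8118 mL
Drug remaining = 710.8118 mL × 2.037037 mcg/mL = 1447.95 mcg = 1.44795 mg

1.45 mg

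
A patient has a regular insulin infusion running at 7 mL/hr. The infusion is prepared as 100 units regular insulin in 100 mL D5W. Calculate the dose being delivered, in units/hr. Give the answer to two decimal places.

Concentration = 100 units ÷ 100 mL = 1 units/mL
Drug rate = 7 mL/hr × 1 units/mL = 7 units/hr

7.00 units/hr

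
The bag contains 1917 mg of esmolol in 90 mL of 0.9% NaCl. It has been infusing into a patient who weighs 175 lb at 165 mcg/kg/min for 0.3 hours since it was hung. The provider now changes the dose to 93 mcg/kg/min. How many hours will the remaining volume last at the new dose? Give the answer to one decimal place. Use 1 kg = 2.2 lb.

3.8 hours

Initial rate:
Weight = 175 lb ÷ 2.2 lb/kg = 79.54545 kg
Dose = 165 mcg/kg/min × 79.54545 kg = 13125 mcg/min
13125 mcg/min × 60 min/hr = 787500 mcg/hr
Concentration = 1917 mg ÷ 90 mL = 21.3 mg/mL = 21300 mcg/mL
Rate = 787500 mcg/hr ÷ 21300 mcg/mL = 36.97183 mL/hr
Volume infused so far = 36.97183 mL/hr × 0.3 hr = 11.09155 mL
Volume remaining = 90 − 11.09155 = 78.90845 mL
New rate:
Dose = 93 mcg/kg/min × 79.54545 kg = 7397.727 mcg/min
7397.727 mcg/min × 60 min/hr = 443863.6 mcg/hr
Rate = 443863.6 mcg/hr ÷ 21300 mcg/mL = 20.83867 mL/hr
Time remaining = 78.90845 mL ÷ 20.83867 mL/hr = 3.786636 hr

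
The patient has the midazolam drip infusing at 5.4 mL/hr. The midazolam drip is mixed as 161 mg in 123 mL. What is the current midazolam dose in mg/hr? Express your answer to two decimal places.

Concentration = 161 mg ÷ 123 mL = 1.308943 mg/mL
Drug rate = 5.4 mL/hr × 1.308943 mg/mL = 7.068293 mg/hr

7.07 mg/hr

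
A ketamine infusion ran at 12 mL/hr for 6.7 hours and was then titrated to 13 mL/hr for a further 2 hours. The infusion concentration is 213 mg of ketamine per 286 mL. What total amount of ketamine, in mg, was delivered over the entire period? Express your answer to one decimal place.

79.2 mg

Concentration = 213 mg ÷ 286 mL = 0.7447552 mg/mL
Stage 1: 12 mL/hr × 6.7 hr = 80.4 mL → 80.4 mL × 0.7447552 mg/mL = 59.87832 mg
Stage 2: 13 mL/hr × 2 hr = 26 mL → 26 mL × 0.7447552 mg/mL = 19.36364 mg
Total = 59.87832 + 19.36364 = 79.24196 mg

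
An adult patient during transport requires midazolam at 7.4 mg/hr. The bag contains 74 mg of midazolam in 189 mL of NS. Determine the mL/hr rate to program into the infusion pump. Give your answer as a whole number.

Concentration = 74 mg ÷ 189 mL = 0.3915344 mg/mL
Rate = 7.4 mg/hr ÷ 0.3915344 mg/mL = 18.9 mL/hr

19 mL/hr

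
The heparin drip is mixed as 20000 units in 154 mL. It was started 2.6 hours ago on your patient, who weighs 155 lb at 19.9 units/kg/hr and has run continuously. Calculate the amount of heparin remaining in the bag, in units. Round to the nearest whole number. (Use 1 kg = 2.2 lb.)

16355 units

Weight = 155 lb ÷ 2.2 lb/kg = 70.45455 kg
Dose = 19.9 units/kg/hr × 70.45455 kg = 1402.045 units/hr
Concentration = 20000 units ÷ 154 mL = 129.8701 units/mL
Rate = 1402.045 units/hr ÷ 129.8701 units/mL = 10.79575 mL/hr
Volume infused = 10.79575 mL/hr × 2.6 hr = 28.06895 mL
Volume remaining = 154 − 28.06895 = 125.931 mL
Drug remaining = 125.931 mL × 129.8701 units/mL = 16354.68 units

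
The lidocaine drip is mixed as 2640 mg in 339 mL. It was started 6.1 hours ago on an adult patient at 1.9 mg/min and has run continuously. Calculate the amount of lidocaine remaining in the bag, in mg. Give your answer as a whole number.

1945 mg

1.9 mg/min × 60 min/hr = 114 mg/hr
Concentration = 2640 mg ÷ 339 mL = 7.787611 mg/mL
Rate = 114 mg/hr ÷ 7.787611 mg/mL = 14.63864 mL/hr
Volume infused = 14.63864 mL/hr × 6.1 hr = 89.29568 mL
Volume remaining = 339 − 89.29568 = 249.7043 mL
Drug remaining = 249.7043 mL × 7.787611 mg/mL = 1944.6 mg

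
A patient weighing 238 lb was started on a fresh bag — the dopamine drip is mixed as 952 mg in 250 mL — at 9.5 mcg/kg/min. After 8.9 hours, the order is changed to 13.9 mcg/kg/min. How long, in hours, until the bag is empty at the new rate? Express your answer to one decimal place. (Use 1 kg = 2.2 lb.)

Initial rate:
Weight = 238 lb ÷ 2.2 lb/kg = 108.1818 kg
Dose = 9.5 mcg/kg/min × 108.1818 kg = 1027.727 mcg/min
1027.727 mcg/min × 60 min/hr = 61663.64 mcg/hr
Concentration = 952 mg ÷ 250 mL = 3.808 mg/mL = 3808 mcg/mL
Rate = 61663.64 mcg/hr ÷ 3808 mcg/mL = 16.19318 mL/hr
Volume infused so far = 16.19318 mL/hr × 8.9 hr = 144.1193 mL
Volume remaining = 250 − 144.1193 = 105.8807 mL
New rate:
Dose = 13.9 mcg/kg/min × 108.1818 kg = 1503.727 mcg/min
1503.727 mcg/min × 60 min/hr = 90223.64 mcg/hr
Rate = 90223.64 mcg/hr ÷ 3808 mcg/mL = 23.69318 mL/hr
Time remaining = 105.8807 mL ÷ 23.69318 mL/hr = 4.468825 hr

4.5 hours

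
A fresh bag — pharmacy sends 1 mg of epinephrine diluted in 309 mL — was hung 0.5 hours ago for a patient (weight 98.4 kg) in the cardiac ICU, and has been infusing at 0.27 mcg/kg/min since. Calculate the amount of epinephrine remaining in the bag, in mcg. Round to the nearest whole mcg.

Dose = 0.27 mcg/kg/min × 98.4 kg = 26.568 mcg/min
26.568 mcg/min × 60 min/hr = 1594.08 mcg/hr
Concentration = 1 mg ÷ 309 mL = 0.003236246 mg/mL = 3.236246 mcg/mL
Rate = 1594.08 mcg/hr ÷ 3.236246 mcg/mL = 492.5707 mL/hr
Volume infused = 492.5707 mL/hr × 0.5 hr = 246.2854 mL
Volume remaining = 309 − 246.2854 = 62.71464 mL
Drug remaining = 62.71464 mL × 3.236246 mcg/mL = 202.96 mcg

203 mcg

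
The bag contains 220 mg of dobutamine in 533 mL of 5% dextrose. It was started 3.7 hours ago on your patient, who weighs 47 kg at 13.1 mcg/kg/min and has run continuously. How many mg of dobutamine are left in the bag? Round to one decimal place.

Dose = 13.1 mcg/kg/min × 47 kg = 615.7 mcg/min
615.7 mcg/min × 60 min/hr = 36942 mcg/hr
Concentration = 220 mg ÷ 533 mL = 0.412758 mg/mL = 412.758 mcg/mL
Rate = 36942 mcg/hr ÷ 412.758 mcg/mL = 89.50039 mL/hr
Volume infused = 89.50039 mL/hr × 3.7 hr = 331.1514 mL
Volume remaining = 533 − 331.1514 = 201.8486 mL
Drug remaining = 201.8486 mL × 412.758 mcg/mL = 83314.6 mcg = 83.3146 mg

83.3 mg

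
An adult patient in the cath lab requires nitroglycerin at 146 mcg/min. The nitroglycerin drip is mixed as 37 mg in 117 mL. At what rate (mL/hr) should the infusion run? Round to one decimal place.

146 mcg/min × 60 min/hr = 8760 mcg/hr
Concentration = 37 mg ÷ 117 mL = 0.3162393 mg/mL = 316.2393 mcg/mL
Rate = 8760 mcg/hr ÷ 316.2393 mcg/mL = 27.70054 mL/hr

27.7 mL/hr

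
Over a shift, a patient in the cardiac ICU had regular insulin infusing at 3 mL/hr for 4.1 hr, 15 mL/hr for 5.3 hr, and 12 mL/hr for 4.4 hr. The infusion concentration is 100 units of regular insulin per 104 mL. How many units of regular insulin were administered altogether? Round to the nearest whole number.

Concentration = 100 units ÷ 104 mL = 0.9615385 units/mL
Stage 1: 3 mL/hr × 4.1 hr = 12.3 mL → 12.3 mL × 0.9615385 units/mL = 11.82692 units
Stage 2: 15 mL/hr × 5.3 hr = 79.5 mL → 79.5 mL × 0.9615385 units/mL = 76.44231 units
Stage 3: 12 mL/hr × 4.4 hr = 52.8 mL → 52.8 mL × 0.9615385 units/mL = 50.76923 units
Total = 11.82692 + 76.44231 + 50.76923 = 139.0385 units

139 units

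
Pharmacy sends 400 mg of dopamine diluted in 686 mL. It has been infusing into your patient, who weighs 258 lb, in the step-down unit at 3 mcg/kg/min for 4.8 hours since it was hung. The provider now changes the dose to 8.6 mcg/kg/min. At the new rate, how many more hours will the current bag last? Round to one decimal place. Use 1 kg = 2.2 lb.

4.9 hours

Initial rate:
Weight = 258 lb ÷ 2.2 lb/kg = 117.2727 kg
Dose = 3 mcg/kg/min × 117.2727 kg = 351.8182 mcg/min
351.8182 mcg/min × 60 min/hr = 21109.09 mcg/hr
Concentration = 400 mg ÷ 686 mL = 0.5830904 mg/mL = 583.0904 mcg/mL
Rate = 21109.09 mcg/hr ÷ 583.0904 mcg/mL = 36.20209 mL/hr
Volume infused so far = 36.20209 mL/hr × 4.8 hr = 173.77 mL
Volume remaining = 686 − 173.77 = 512.23 mL
New rate:
Dose = 8.6 mcg/kg/min × 117.2727 kg = 1008.545 mcg/min
1008.545 mcg/min × 60 min/hr = 60512.73 mcg/hr
Rate = 60512.73 mcg/hr ÷ 583.0904 mcg/mL = 103.7793 mL/hr
Time remaining = 512.23 mL ÷ 103.7793 mL/hr = 4.935761 hr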